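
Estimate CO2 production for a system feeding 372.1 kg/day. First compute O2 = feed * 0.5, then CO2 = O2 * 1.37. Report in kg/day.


O2 = 372.1 * 0.5 = 186.05
CO2 = 186.05 * 1.37 = 254.8885

254.8885 kg/day


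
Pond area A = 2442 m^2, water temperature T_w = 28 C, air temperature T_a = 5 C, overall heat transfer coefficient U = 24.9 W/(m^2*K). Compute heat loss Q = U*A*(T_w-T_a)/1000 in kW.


Temperature difference dT = 28 - 5 = 23 K
Heat loss (W) = U * A * dT = 24.9 * 2442 * 23 = 1398533.4 W
Convert to kW: 1398533.4 / 1000 = 1398.5334 kW

1398.5334 kW


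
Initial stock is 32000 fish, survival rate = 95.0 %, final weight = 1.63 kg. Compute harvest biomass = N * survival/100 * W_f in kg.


Survivors = 32000 * 95.0/100 = 30400 fish
Harvest biomass = survivors * W_f = 30400 * 1.63 = 49552 kg

49552 kg


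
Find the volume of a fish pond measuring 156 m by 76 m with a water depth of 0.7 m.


Base area = L * W = 156 * 76 = 11856 m^2
Volume = area * depth = 11856 * 0.7 = 8299.2 m^3

8299.2 m^3


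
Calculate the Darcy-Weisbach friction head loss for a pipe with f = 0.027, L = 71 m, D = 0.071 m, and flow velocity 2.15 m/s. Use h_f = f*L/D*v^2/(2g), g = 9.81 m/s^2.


v^2 = 2.15^2 = 4.6225 m^2/s^2
L/D = 71/0.071 = 1000
h_f = f*(L/D)*v^2/(2g) = 0.027 * 1000 * 4.6225 / 19.62 = 6.36124 m

6.36124 m


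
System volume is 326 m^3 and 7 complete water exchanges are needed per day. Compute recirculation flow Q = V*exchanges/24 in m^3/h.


Daily recirculation volume = 326 m^3 * 7 = 2282 m^3/day
Flow rate Q = daily volume / 24 h = 2282 / 24 = 95.0833 m^3/h

95.0833 m^3/h


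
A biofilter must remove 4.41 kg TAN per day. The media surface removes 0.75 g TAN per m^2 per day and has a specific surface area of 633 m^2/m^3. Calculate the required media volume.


A = 4.41*1000 / 0.75 = 5880 m^2
V = 5880 / 633 = 9.2891

9.2891 m^3


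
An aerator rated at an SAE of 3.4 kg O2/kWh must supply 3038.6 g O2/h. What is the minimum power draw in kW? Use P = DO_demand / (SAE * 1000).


SAE in g O2/kWh = 3.4 * 1000 = 3400 g/kWh
P = DO_demand / SAE_g = 3038.6 / 3400 = 0.893706 kW

0.893706 kW


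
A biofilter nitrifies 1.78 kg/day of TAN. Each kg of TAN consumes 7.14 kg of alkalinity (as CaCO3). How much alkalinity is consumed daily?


Alkalinity factor: 7.14 kg CaCO3 consumed per kg TAN nitrified
alk = 1.78 kg TAN * 7.14 = 12.7092 kg CaCO3/day

12.7092 kg CaCO3/day


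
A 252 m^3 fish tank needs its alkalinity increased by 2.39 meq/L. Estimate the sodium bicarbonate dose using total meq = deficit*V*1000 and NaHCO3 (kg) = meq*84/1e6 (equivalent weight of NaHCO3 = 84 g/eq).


Tank volume in L = 252 m^3 * 1000 = 252000 L
Total meq required = 2.39 meq/L * 252000 L = 602280 meq
NaHCO3 mass = 602280 meq * 84 mg/meq / 1e6 = 50.5915 kg

50.5915 kg


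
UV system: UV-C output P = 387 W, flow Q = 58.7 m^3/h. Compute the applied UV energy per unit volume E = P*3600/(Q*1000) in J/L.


Energy delivered per hour = 387 W * 3600 s = 1393200 J/h
Volume treated per hour = 58.7 m^3/h * 1000 = 58700 L/h
dose = 1393200 / 58700 = 23.7342 J/L

23.7342 J/L


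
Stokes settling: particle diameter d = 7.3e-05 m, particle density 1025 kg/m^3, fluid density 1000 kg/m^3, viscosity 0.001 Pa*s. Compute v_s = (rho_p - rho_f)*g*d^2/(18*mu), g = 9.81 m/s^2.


Density difference: rho_p - rho_f = 1025 - 1000 = 25 kg/m^3
d^2 = (7.3e-05)^2 = 5.329e-09 m^2
Numerator = (rho_p - rho_f) * g * d^2 = 25 * 9.81 * 5.329e-09 = 1.3069372e-06
Denominator = 18 * mu = 18 * 0.001 = 0.018
v_s = 1.3069372e-06 / 0.018 = 7.26076e-05 m/s
Check: Re = rho_f * v_s * d / mu = 1000 * 7.26076e-05 * 7.3e-05 / 0.001 = 0.0053 < 1, so Stokes' law applies.

7.26076e-05 m/s


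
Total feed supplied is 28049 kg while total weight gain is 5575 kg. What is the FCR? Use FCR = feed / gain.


FCR = feed consumed / weight gained
FCR = 28049 kg / 5575 kg = 5.03121

5.03121


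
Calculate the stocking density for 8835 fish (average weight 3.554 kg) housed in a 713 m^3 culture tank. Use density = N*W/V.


Total biomass = 8835 fish * 3.554 kg = 31399.59 kg
Density = total biomass / volume = 31399.59 / 713 = 44.0387 kg/m^3

44.0387 kg/m^3


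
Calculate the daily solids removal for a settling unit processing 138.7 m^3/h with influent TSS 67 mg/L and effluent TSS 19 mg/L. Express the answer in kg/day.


Concentration drop: TSS_in - TSS_out = 67 - 19 = 48 mg/L
Hourly solids removed = Q * dTSS = 138.7 m^3/h * 48 mg/L = 6657.6 g/h  (m^3/h * mg/L = g/h)
Daily solids removed = 6657.6 * 24 = 159782.4 g/day
Convert g to kg: 159782.4 / 1000 = 159.7824 kg/day

159.7824 kg/day


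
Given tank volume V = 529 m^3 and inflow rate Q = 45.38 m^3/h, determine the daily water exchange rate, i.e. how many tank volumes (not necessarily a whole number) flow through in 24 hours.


Daily flow volume = 45.38 m^3/h * 24 h = 1089.12 m^3/day
Exchanges = daily flow / tank volume = 1089.12 / 529 = 2.05883 exchanges/day

2.05883 exchanges/day


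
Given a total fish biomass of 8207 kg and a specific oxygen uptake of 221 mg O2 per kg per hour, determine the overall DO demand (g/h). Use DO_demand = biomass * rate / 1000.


Total O2 consumption (mg/h) = 8207 kg * 221 mg/(kg*h) = 1813747 mg/h
Convert to g/h: 1813747 / 1000 = 1813.747 g/h

1813.747 g/h


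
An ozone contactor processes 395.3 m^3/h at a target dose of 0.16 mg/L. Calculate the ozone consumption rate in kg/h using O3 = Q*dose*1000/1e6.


O3 demand (mg/h) = Q * dose * 1000 = 395.3 * 0.16 * 1000 = 63248 mg/h
Convert mg to kg: 63248 / 1e6 = 0.063248 kg/h

0.063248 kg/h


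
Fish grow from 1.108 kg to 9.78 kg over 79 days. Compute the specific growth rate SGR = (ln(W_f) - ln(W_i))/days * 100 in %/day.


ln(W_f) = ln(9.78) = 2.2803395
ln(W_i) = ln(1.108) = 0.10255659
ln(W_f) - ln(W_i) = 2.2803395 - 0.10255659 = 2.1777829
SGR = 2.1777829 / 79 * 100 = 2.75669 %/day

2.75669 %/day


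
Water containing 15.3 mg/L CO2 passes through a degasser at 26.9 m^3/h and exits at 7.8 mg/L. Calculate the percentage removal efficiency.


CO2_out / CO2_in = 7.8 / 15.3 = 0.50980392
Fraction remaining = 0.50980392
efficiency = (1 - 0.50980392) * 100 = 49.0196 %

49.0196 %


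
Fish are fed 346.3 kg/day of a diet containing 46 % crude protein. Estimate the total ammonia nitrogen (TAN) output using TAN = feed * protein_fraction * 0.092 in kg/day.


Protein in feed = 346.3 * 46/100 = 159.298 kg/day
TAN = protein * 0.092 = 159.298 * 0.092 = 14.655416 kg/day

14.655416 kg/day


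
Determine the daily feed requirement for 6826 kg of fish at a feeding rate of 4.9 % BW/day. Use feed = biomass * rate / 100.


Feeding rate fraction = 4.9% / 100 = 0.049
Daily feed = 6826 kg * 0.049 = 334.474 kg/day

334.474 kg/day


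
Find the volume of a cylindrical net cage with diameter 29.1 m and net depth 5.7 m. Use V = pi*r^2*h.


r = d/2 = 29.1/2 = 14.55 m
Base area = pi*r^2 = pi*14.55^2 = 665.08302 m^2
Volume = 665.08302 * 5.7 = 3790.97 m^3

3790.97 m^3


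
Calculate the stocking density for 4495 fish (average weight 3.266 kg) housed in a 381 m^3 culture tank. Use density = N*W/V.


Total biomass = 4495 fish * 3.266 kg = 14680.67 kg
Density = total biomass / volume = 14680.67 / 381 = 38.5319 kg/m^3

38.5319 kg/m^3


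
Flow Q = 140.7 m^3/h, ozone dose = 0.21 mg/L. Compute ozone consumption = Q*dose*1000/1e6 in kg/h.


O3 demand (mg/h) = Q * dose * 1000 = 140.7 * 0.21 * 1000 = 29547 mg/h
Convert mg to kg: 29547 / 1e6 = 0.029547 kg/h

0.029547 kg/h


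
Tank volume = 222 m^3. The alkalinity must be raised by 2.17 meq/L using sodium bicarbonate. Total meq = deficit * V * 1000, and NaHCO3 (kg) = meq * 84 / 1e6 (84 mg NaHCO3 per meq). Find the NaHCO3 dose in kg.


Tank volume in L = 222 m^3 * 1000 = 222000 L
Total meq required = 2.17 meq/L * 222000 L = 481740 meq
NaHCO3 mass = 481740 meq * 84 mg/meq / 1e6 = 40.4662 kg

40.4662 kg


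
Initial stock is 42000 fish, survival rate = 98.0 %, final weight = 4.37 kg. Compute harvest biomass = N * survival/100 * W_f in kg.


Survivors = 42000 * 98.0/100 = 41160 fish
Harvest biomass = survivors * W_f = 41160 * 4.37 = 179869.2 kg

179869.2 kg


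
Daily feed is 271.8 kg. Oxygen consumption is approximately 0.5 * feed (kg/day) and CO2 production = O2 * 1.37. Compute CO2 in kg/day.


O2 = 271.8 * 0.5 = 135.9
CO2 = 135.9 * 1.37 = 186.183

186.183 kg/day


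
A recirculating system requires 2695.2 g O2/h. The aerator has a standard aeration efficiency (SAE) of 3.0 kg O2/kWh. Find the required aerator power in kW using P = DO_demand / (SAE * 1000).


SAE in g O2/kWh = 3.0 * 1000 = 3000 g/kWh
P = DO_demand / SAE_g = 2695.2 / 3000 = 0.8984 kW

0.8984 kW


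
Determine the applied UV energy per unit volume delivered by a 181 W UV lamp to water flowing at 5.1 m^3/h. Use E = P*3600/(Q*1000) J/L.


Energy delivered per hour = 181 W * 3600 s = 651600 J/h
Volume treated per hour = 5.1 m^3/h * 1000 = 5100 L/h
dose = 651600 / 5100 = 127.765 J/L

127.765 J/L


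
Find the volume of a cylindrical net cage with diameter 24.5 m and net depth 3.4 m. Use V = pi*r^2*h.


r = d/2 = 24.5/2 = 12.25 m
Base area = pi*r^2 = pi*12.25^2 = 471.43525 m^2
Volume = 471.43525 * 3.4 = 1602.88 m^3

1602.88 m^3


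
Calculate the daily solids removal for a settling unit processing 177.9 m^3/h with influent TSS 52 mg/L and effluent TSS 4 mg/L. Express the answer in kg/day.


Concentration drop: TSS_in - TSS_out = 52 - 4 = 48 mg/L
Hourly solids removed = Q * dTSS = 177.9 m^3/h * 48 mg/L = 8539.2 g/h  (m^3/h * mg/L = g/h)
Daily solids removed = 8539.2 * 24 = 204940.8 g/day
Convert g to kg: 204940.8 / 1000 = 204.9408 kg/day

204.9408 kg/day


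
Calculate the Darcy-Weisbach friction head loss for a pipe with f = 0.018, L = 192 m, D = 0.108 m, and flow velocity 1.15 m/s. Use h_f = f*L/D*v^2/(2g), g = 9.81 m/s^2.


v^2 = 1.15^2 = 1.3225 m^2/s^2
L/D = 192/0.108 = 1777.7778
h_f = f*(L/D)*v^2/(2g) = 0.018 * 1777.7778 * 1.3225 / 19.62 = 2.15698 m

2.15698 m


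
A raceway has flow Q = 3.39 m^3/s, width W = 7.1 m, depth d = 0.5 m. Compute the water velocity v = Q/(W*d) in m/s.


Cross-sectional area = W * d = 7.1 * 0.5 = 3.55 m^2
Velocity = Q / A = 3.39 / 3.55 = 0.95493 m/s

0.95493 m/s


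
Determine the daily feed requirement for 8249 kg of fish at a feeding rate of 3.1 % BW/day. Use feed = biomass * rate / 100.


Feeding rate fraction = 3.1% / 100 = 0.031
Daily feed = 8249 kg * 0.031 = 255.719 kg/day

255.719 kg/day


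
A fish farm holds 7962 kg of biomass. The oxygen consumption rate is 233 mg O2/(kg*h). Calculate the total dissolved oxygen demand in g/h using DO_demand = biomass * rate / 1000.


Total O2 consumption (mg/h) = 7962 kg * 233 mg/(kg*h) = 1855146 mg/h
Convert to g/h: 1855146 / 1000 = 1855.146 g/h

1855.146 g/h


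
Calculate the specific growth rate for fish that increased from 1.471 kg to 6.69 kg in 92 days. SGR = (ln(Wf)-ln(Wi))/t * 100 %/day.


ln(W_f) = ln(6.69) = 1.9006139
ln(W_i) = ln(1.471) = 0.38594244
ln(W_f) - ln(W_i) = 1.9006139 - 0.38594244 = 1.5146715
SGR = 1.5146715 / 92 * 100 = 1.64638 %/day

1.64638 %/day


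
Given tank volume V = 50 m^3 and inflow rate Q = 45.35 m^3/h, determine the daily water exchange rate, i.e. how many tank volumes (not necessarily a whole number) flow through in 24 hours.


Daily flow volume = 45.35 m^3/h * 24 h = 1088.4 m^3/day
Exchanges = daily flow / tank volume = 1088.4 / 50 = 21.768 exchanges/day

21.768 exchanges/day


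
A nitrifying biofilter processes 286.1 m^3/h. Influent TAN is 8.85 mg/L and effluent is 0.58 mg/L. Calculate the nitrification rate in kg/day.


Concentration drop: TAN_in - TAN_out = 8.85 - 0.58 = 8.27 mg/L
Hourly TAN removed = Q * dTAN = 286.1 m^3/h * 8.27 mg/L = 2366.047 g/h  (m^3/h * mg/L = g/h)
Daily TAN removed = 2366.047 * 24 = 56785.128 g/day
Convert to kg/day: 56785.128 / 1000 = 56.785128 kg/day

56.785128 kg/day


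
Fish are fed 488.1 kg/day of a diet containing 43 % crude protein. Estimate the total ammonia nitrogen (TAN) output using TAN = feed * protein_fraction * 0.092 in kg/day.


Protein in feed = 488.1 * 43/100 = 209.883 kg/day
TAN = protein * 0.092 = 209.883 * 0.092 = 19.309236 kg/day

19.309236 kg/day


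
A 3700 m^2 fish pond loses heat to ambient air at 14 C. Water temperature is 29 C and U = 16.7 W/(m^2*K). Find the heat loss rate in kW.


Temperature difference dT = 29 - 14 = 15 K
Heat loss (W) = U * A * dT = 16.7 * 3700 * 15 = 926850 W
Convert to kW: 926850 / 1000 = 926.85 kW

926.85 kW


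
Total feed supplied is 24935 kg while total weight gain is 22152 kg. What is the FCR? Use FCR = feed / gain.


FCR = feed consumed / weight gained
FCR = 24935 kg / 22152 kg = 1.12563

1.12563


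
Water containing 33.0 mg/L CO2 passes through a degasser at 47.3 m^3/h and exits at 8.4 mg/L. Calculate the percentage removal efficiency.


CO2_out / CO2_in = 8.4 / 33.0 = 0.25454545
Fraction remaining = 0.25454545
efficiency = (1 - 0.25454545) * 100 = 74.5455 %

74.5455 %


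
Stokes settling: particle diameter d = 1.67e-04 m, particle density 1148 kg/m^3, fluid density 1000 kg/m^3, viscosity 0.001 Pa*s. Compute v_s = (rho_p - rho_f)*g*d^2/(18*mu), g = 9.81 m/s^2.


Density difference: rho_p - rho_f = 1148 - 1000 = 148 kg/m^3
d^2 = (1.67e-04)^2 = 2.7889e-08 m^2
Numerator = (rho_p - rho_f) * g * d^2 = 148 * 9.81 * 2.7889e-08 = 4.0491481e-05
Denominator = 18 * mu = 18 * 0.001 = 0.018
v_s = 4.0491481e-05 / 0.018 = 0.00224953 m/s
Check: Re = rho_f * v_s * d / mu = 1000 * 0.00224953 * 1.67e-04 / 0.001 = 0.376 < 1, so Stokes' law applies.

0.00224953 m/s


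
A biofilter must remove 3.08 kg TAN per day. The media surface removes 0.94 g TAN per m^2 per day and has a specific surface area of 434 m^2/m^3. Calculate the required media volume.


A = 3.08*1000 / 0.94 = 3276.5957 m^2
V = 3276.5957 / 434 = 7.54976

7.54976 m^3


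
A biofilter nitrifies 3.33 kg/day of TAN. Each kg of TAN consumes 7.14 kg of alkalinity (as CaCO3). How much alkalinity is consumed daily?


Alkalinity factor: 7.14 kg CaCO3 consumed per kg TAN nitrified
alk = 3.33 kg TAN * 7.14 = 23.7762 kg CaCO3/day

23.7762 kg CaCO3/day


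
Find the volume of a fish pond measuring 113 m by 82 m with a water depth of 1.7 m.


Base area = L * W = 113 * 82 = 9266 m^2
Volume = area * depth = 9266 * 1.7 = 15752.2 m^3

15752.2 m^3


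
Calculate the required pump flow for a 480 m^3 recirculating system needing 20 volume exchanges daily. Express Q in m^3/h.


Daily recirculation volume = 480 m^3 * 20 = 9600 m^3/day
Flow rate Q = daily volume / 24 h = 9600 / 24 = 400 m^3/h

400 m^3/h


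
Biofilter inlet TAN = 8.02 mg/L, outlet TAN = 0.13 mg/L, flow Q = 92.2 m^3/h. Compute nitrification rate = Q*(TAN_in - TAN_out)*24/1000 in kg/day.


Concentration drop: TAN_in - TAN_out = 8.02 - 0.13 = 7.89 mg/L
Hourly TAN removed = Q * dTAN = 92.2 m^3/h * 7.89 mg/L = 727.458 g/h  (m^3/h * mg/L = g/h)
Daily TAN removed = 727.458 * 24 = 17458.992 g/day
Convert to kg/day: 17458.992 / 1000 = 17.458992 kg/day

17.458992 kg/day


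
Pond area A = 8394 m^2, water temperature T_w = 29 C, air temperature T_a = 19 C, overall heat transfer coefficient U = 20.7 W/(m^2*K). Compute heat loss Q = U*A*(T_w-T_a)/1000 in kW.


Temperature difference dT = 29 - 19 = 10 K
Heat loss (W) = U * A * dT = 20.7 * 8394 * 10 = 1737558 W
Convert to kW: 1737558 / 1000 = 1737.558 kW

1737.558 kW


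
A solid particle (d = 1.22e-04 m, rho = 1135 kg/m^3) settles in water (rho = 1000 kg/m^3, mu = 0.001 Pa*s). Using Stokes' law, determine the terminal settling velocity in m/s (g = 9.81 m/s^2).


Density difference: rho_p - rho_f = 1135 - 1000 = 135 kg/m^3
d^2 = (1.22e-04)^2 = 1.4884e-08 m^2
Numerator = (rho_p - rho_f) * g * d^2 = 135 * 9.81 * 1.4884e-08 = 1.9711625e-05
Denominator = 18 * mu = 18 * 0.001 = 0.018
v_s = 1.9711625e-05 / 0.018 = 0.00109509 m/s
Check: Re = rho_f * v_s * d / mu = 1000 * 0.00109509 * 1.22e-04 / 0.001 = 0.134 < 1, so Stokes' law applies.

0.00109509 m/s


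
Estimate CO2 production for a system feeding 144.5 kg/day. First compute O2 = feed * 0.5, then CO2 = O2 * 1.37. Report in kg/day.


O2 = 144.5 * 0.5 = 72.25
CO2 = 72.25 * 1.37 = 98.9825

98.9825 kg/day


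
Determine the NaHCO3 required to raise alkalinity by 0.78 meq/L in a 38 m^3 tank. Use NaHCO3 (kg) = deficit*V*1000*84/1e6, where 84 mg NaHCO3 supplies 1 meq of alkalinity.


Tank volume in L = 38 m^3 * 1000 = 38000 L
Total meq required = 0.78 meq/L * 38000 L = 29640 meq
NaHCO3 mass = 29640 meq * 84 mg/meq / 1e6 = 2.48976 kg

2.48976 kg


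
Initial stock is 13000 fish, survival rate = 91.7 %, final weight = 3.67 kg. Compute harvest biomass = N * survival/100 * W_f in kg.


Survivors = 13000 * 91.7/100 = 11921 fish
Harvest biomass = survivors * W_f = 11921 * 3.67 = 43750.07 kg

43750.07 kg


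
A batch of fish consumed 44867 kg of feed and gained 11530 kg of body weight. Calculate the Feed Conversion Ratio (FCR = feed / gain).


FCR = feed consumed / weight gained
FCR = 44867 kg / 11530 kg = 3.89133

3.89133


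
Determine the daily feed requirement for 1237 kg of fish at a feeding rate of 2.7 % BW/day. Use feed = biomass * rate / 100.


Feeding rate fraction = 2.7% / 100 = 0.027
Daily feed = 1237 kg * 0.027 = 33.399 kg/day

33.399 kg/day


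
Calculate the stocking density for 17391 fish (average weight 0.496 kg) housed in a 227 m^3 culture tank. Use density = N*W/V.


Total biomass = 17391 fish * 0.496 kg = 8625.936 kg
Density = total biomass / volume = 8625.936 / 227 = 37.9997 kg/m^3

37.9997 kg/m^3


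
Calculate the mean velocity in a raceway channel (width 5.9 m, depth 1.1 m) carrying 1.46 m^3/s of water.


Cross-sectional area = W * d = 5.9 * 1.1 = 6.49 m^2
Velocity = Q / A = 1.46 / 6.49 = 0.224961 m/s

0.224961 m/s


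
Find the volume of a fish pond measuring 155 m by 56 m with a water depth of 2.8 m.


Base area = L * W = 155 * 56 = 8680 m^2
Volume = area * depth = 8680 * 2.8 = 24304 m^3

24304 m^3


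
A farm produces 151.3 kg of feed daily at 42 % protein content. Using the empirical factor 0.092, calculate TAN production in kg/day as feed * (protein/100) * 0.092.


Protein in feed = 151.3 * 42/100 = 63.546 kg/day
TAN = protein * 0.092 = 63.546 * 0.092 = 5.846232 kg/day

5.846232 kg/day


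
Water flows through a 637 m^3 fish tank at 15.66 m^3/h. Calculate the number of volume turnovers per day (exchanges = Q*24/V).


Daily flow volume = 15.66 m^3/h * 24 h = 375.84 m^3/day
Exchanges = daily flow / tank volume = 375.84 / 637 = 0.590016 exchanges/day

0.590016 exchanges/day


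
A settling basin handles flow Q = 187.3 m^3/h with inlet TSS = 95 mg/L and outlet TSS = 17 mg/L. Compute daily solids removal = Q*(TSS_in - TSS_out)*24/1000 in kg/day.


Concentration drop: TSS_in - TSS_out = 95 - 17 = 78 mg/L
Hourly solids removed = Q * dTSS = 187.3 m^3/h * 78 mg/L = 14609.4 g/h  (m^3/h * mg/L = g/h)
Daily solids removed = 14609.4 * 24 = 350625.6 g/day
Convert g to kg: 350625.6 / 1000 = 350.6256 kg/day

350.6256 kg/day


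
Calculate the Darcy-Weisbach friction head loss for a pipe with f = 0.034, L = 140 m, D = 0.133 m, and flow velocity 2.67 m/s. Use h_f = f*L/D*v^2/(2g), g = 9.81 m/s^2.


v^2 = 2.67^2 = 7.1289 m^2/s^2
L/D = 140/0.133 = 1052.6316
h_f = f*(L/D)*v^2/(2g) = 0.034 * 1052.6316 * 7.1289 / 19.62 = 13.0041 m

13.0041 m


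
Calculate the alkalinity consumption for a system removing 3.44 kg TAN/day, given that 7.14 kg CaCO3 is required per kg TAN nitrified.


Alkalinity factor: 7.14 kg CaCO3 consumed per kg TAN nitrified
alk = 3.44 kg TAN * 7.14 = 24.5616 kg CaCO3/day

24.5616 kg CaCO3/day


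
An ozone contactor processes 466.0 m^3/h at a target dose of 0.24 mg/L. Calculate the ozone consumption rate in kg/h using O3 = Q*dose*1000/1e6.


O3 demand (mg/h) = Q * dose * 1000 = 466.0 * 0.24 * 1000 = 111840 mg/h
Convert mg to kg: 111840 / 1e6 = 0.11184 kg/h

0.11184 kg/h


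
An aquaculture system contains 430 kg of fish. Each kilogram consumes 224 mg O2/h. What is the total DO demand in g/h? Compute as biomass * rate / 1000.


Total O2 consumption (mg/h) = 430 kg * 224 mg/(kg*h) = 96320 mg/h
Convert to g/h: 96320 / 1000 = 96.32 g/h

96.32 g/h


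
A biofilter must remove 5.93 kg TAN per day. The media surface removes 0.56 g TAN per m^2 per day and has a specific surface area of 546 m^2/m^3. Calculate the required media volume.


A = 5.93*1000 / 0.56 = 10589.286 m^2
V = 10589.286 / 546 = 19.3943

19.3943 m^3


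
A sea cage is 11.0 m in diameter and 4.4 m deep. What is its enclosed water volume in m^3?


r = d/2 = 11.0/2 = 5.5 m
Base area = pi*r^2 = pi*5.5^2 = 95.033178 m^2
Volume = 95.033178 * 4.4 = 418.146 m^3

418.146 m^3


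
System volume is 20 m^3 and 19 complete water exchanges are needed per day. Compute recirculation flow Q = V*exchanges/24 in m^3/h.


Daily recirculation volume = 20 m^3 * 19 = 380 m^3/day
Flow rate Q = daily volume / 24 h = 380 / 24 = 15.8333 m^3/h

15.8333 m^3/h


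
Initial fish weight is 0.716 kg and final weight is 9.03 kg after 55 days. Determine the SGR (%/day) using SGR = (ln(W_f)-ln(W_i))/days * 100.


ln(W_f) = ln(9.03) = 2.2005524
ln(W_i) = ln(0.716) = -0.33407511
ln(W_f) - ln(W_i) = 2.2005524 - -0.33407511 = 2.5346275
SGR = 2.5346275 / 55 * 100 = 4.60841 %/day

4.60841 %/day


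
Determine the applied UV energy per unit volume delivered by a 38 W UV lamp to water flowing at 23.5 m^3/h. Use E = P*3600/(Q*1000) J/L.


Energy delivered per hour = 38 W * 3600 s = 136800 J/h
Volume treated per hour = 23.5 m^3/h * 1000 = 23500 L/h
dose = 136800 / 23500 = 5.82128 J/L

5.82128 J/L


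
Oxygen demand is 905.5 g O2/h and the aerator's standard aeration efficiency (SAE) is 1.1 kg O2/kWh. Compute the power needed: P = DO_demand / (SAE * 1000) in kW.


SAE in g O2/kWh = 1.1 * 1000 = 1100 g/kWh
P = DO_demand / SAE_g = 905.5 / 1100 = 0.823182 kW

0.823182 kW


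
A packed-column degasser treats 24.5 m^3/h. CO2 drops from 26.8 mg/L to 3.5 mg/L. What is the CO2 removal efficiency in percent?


CO2_out / CO2_in = 3.5 / 26.8 = 0.13059701
Fraction remaining = 0.13059701
efficiency = (1 - 0.13059701) * 100 = 86.9403 %

86.9403 %


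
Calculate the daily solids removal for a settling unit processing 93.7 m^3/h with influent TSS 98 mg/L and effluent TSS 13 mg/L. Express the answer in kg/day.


Concentration drop: TSS_in - TSS_out = 98 - 13 = 85 mg/L
Hourly solids removed = Q * dTSS = 93.7 m^3/h * 85 mg/L = 7964.5 g/h  (m^3/h * mg/L = g/h)
Daily solids removed = 7964.5 * 24 = 191148 g/day
Convert g to kg: 191148 / 1000 = 191.148 kg/day

191.148 kg/day


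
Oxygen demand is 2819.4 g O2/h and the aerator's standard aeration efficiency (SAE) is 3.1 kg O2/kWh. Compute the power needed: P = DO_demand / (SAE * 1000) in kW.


SAE in g O2/kWh = 3.1 * 1000 = 3100 g/kWh
P = DO_demand / SAE_g = 2819.4 / 3100 = 0.909484 kW

0.909484 kW


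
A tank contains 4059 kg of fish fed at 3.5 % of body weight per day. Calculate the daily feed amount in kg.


Feeding rate fraction = 3.5% / 100 = 0.035
Daily feed = 4059 kg * 0.035 = 142.065 kg/day

142.065 kg/day


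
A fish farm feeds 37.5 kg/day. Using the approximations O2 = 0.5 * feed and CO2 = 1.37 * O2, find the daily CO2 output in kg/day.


O2 = 37.5 * 0.5 = 18.75
CO2 = 18.75 * 1.37 = 25.6875

25.6875 kg/day


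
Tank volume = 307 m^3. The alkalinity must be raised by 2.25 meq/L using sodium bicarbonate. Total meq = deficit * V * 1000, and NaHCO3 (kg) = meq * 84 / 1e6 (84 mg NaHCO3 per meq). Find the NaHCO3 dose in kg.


Tank volume in L = 307 m^3 * 1000 = 307000 L
Total meq required = 2.25 meq/L * 307000 L = 690750 meq
NaHCO3 mass = 690750 meq * 84 mg/meq / 1e6 = 58.023 kg

58.023 kg


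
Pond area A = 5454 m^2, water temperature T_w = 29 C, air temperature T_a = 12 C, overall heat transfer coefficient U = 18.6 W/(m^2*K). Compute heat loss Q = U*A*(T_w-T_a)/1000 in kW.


Temperature difference dT = 29 - 12 = 17 K
Heat loss (W) = U * A * dT = 18.6 * 5454 * 17 = 1724554.8 W
Convert to kW: 1724554.8 / 1000 = 1724.5548 kW

1724.5548 kW


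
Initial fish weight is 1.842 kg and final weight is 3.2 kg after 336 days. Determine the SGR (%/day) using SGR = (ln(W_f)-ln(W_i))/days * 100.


ln(W_f) = ln(3.2) = 1.1631508
ln(W_i) = ln(1.842) = 0.61085194
ln(W_f) - ln(W_i) = 1.1631508 - 0.61085194 = 0.55229886
SGR = 0.55229886 / 336 * 100 = 0.164375 %/day

0.164375 %/day


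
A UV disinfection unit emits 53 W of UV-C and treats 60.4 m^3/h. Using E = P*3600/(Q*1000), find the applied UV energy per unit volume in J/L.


Energy delivered per hour = 53 W * 3600 s = 190800 J/h
Volume treated per hour = 60.4 m^3/h * 1000 = 60400 L/h
dose = 190800 / 60400 = 3.15894 J/L

3.15894 J/L


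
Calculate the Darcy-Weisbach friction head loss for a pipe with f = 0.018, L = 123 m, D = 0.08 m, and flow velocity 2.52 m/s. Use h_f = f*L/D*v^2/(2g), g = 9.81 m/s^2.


v^2 = 2.52^2 = 6.3504 m^2/s^2
L/D = 123/0.08 = 1537.5
h_f = f*(L/D)*v^2/(2g) = 0.018 * 1537.5 * 6.3504 / 19.62 = 8.95756 m

8.95756 m


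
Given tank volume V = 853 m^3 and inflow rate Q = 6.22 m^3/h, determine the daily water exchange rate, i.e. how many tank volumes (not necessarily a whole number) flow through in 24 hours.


Daily flow volume = 6.22 m^3/h * 24 h = 149.28 m^3/day
Exchanges = daily flow / tank volume = 149.28 / 853 = 0.175006 exchanges/day

0.175006 exchanges/day


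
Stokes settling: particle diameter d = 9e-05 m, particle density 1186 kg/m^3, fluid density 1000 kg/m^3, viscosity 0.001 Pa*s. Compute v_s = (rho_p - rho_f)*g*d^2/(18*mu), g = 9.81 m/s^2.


Density difference: rho_p - rho_f = 1186 - 1000 = 186 kg/m^3
d^2 = (9e-05)^2 = 8.1e-09 m^2
Numerator = (rho_p - rho_f) * g * d^2 = 186 * 9.81 * 8.1e-09 = 1.4779746e-05
Denominator = 18 * mu = 18 * 0.001 = 0.018
v_s = 1.4779746e-05 / 0.018 = 8.21097e-04 m/s
Check: Re = rho_f * v_s * d / mu = 1000 * 8.21097e-04 * 9e-05 / 0.001 = 0.0739 < 1, so Stokes' law applies.

8.21097e-04 m/s


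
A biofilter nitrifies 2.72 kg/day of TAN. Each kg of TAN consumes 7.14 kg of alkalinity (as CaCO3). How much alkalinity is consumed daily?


Alkalinity factor: 7.14 kg CaCO3 consumed per kg TAN nitrified
alk = 2.72 kg TAN * 7.14 = 19.4208 kg CaCO3/day

19.4208 kg CaCO3/day


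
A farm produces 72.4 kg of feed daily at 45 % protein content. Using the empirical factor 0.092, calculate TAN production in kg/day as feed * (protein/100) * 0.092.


Protein in feed = 72.4 * 45/100 = 32.58 kg/day
TAN = protein * 0.092 = 32.58 * 0.092 = 2.99736 kg/day

2.99736 kg/day


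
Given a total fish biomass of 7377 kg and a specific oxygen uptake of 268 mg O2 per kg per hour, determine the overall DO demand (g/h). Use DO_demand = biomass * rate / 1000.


Total O2 consumption (mg/h) = 7377 kg * 268 mg/(kg*h) = 1977036 mg/h
Convert to g/h: 1977036 / 1000 = 1977.036 g/h

1977.036 g/h


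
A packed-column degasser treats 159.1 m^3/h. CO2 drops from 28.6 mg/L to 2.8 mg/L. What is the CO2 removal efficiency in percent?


CO2_out / CO2_in = 2.8 / 28.6 = 0.097902098
Fraction remaining = 0.097902098
efficiency = (1 - 0.097902098) * 100 = 90.2098 %

90.2098 %


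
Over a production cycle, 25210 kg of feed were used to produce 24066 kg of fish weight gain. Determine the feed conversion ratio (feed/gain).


FCR = feed consumed / weight gained
FCR = 25210 kg / 24066 kg = 1.04754

1.04754


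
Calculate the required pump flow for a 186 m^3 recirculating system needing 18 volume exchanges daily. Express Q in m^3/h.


Daily recirculation volume = 186 m^3 * 18 = 3348 m^3/day
Flow rate Q = daily volume / 24 h = 3348 / 24 = 139.5 m^3/h

139.5 m^3/h


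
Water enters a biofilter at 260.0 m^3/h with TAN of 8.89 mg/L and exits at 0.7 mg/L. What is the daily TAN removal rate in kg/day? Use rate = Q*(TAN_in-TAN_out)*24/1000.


Concentration drop: TAN_in - TAN_out = 8.89 - 0.7 = 8.19 mg/L
Hourly TAN removed = Q * dTAN = 260.0 m^3/h * 8.19 mg/L = 2129.4 g/h  (m^3/h * mg/L = g/h)
Daily TAN removed = 2129.4 * 24 = 51105.6 g/day
Convert to kg/day: 51105.6 / 1000 = 51.1056 kg/day

51.1056 kg/day


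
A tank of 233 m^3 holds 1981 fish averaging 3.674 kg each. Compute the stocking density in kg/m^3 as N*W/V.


Total biomass = 1981 fish * 3.674 kg = 7278.194 kg
Density = total biomass / volume = 7278.194 / 233 = 31.2369 kg/m^3

31.2369 kg/m^3


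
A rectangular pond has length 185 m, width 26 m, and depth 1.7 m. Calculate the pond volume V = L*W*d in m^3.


Base area = L * W = 185 * 26 = 4810 m^2
Volume = area * depth = 4810 * 1.7 = 8177 m^3

8177 m^3


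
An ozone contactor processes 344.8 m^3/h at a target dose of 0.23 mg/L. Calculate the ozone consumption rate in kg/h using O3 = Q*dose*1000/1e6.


O3 demand (mg/h) = Q * dose * 1000 = 344.8 * 0.23 * 1000 = 79304 mg/h
Convert mg to kg: 79304 / 1e6 = 0.079304 kg/h

0.079304 kg/h


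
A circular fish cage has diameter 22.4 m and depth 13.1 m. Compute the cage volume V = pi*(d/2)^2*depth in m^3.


r = d/2 = 22.4/2 = 11.2 m
Base area = pi*r^2 = pi*11.2^2 = 394.08138 m^2
Volume = 394.08138 * 13.1 = 5162.47 m^3

5162.47 m^3


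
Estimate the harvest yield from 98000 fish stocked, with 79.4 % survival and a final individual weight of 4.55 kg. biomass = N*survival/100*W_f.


Survivors = 98000 * 79.4/100 = 77812 fish
Harvest biomass = survivors * W_f = 77812 * 4.55 = 354044.6 kg

354044.6 kg


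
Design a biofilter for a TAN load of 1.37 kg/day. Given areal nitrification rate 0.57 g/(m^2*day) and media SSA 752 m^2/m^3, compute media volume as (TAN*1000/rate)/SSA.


A = 1.37*1000 / 0.57 = 2403.5088 m^2
V = 2403.5088 / 752 = 3.19616

3.19616 m^3


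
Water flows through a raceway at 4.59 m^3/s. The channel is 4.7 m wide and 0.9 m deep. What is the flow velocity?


Cross-sectional area = W * d = 4.7 * 0.9 = 4.23 m^2
Velocity = Q / A = 4.59 / 4.23 = 1.08511 m/s

1.08511 m/s


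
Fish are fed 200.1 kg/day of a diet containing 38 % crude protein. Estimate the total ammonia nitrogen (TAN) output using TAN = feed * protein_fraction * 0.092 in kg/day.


Protein in feed = 200.1 * 38/100 = 76.038 kg/day
TAN = protein * 0.092 = 76.038 * 0.092 = 6.995496 kg/day

6.995496 kg/day


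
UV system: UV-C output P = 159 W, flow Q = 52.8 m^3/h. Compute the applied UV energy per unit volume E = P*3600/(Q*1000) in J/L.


Energy delivered per hour = 159 W * 3600 s = 572400 J/h
Volume treated per hour = 52.8 m^3/h * 1000 = 52800 L/h
dose = 572400 / 52800 = 10.8409 J/L

10.8409 J/L


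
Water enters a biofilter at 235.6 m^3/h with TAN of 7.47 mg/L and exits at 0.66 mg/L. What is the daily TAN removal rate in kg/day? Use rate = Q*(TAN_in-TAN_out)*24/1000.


Concentration drop: TAN_in - TAN_out = 7.47 - 0.66 = 6.81 mg/L
Hourly TAN removed = Q * dTAN = 235.6 m^3/h * 6.81 mg/L = 1604.436 g/h  (m^3/h * mg/L = g/h)
Daily TAN removed = 1604.436 * 24 = 38506.464 g/day
Convert to kg/day: 38506.464 / 1000 = 38.506464 kg/day

38.506464 kg/day


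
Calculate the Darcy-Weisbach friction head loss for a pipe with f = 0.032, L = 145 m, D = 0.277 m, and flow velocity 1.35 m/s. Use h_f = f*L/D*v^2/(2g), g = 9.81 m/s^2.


v^2 = 1.35^2 = 1.8225 m^2/s^2
L/D = 145/0.277 = 523.4657
h_f = f*(L/D)*v^2/(2g) = 0.032 * 523.4657 * 1.8225 / 19.62 = 1.55599 m

1.55599 m


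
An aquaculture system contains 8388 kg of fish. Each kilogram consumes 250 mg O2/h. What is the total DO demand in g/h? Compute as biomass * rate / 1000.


Total O2 consumption (mg/h) = 8388 kg * 250 mg/(kg*h) = 2097000 mg/h
Convert to g/h: 2097000 / 1000 = 2097 g/h

2097 g/h


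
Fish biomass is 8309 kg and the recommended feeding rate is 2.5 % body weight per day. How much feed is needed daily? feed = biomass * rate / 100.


Feeding rate fraction = 2.5% / 100 = 0.025
Daily feed = 8309 kg * 0.025 = 207.725 kg/day

207.725 kg/day


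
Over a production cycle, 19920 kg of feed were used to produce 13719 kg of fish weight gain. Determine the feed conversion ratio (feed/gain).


FCR = feed consumed / weight gained
FCR = 19920 kg / 13719 kg = 1.452

1.452


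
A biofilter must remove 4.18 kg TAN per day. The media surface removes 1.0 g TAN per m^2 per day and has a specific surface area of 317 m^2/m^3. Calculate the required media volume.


A = 4.18*1000 / 1.0 = 4180 m^2
V = 4180 / 317 = 13.1861

13.1861 m^3


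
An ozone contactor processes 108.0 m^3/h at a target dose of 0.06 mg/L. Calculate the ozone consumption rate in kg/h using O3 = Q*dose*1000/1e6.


O3 demand (mg/h) = Q * dose * 1000 = 108.0 * 0.06 * 1000 = 6480 mg/h
Convert mg to kg: 6480 / 1e6 = 0.00648 kg/h

0.00648 kg/h


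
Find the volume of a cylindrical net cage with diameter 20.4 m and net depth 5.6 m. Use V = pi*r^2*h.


r = d/2 = 20.4/2 = 10.2 m
Base area = pi*r^2 = pi*10.2^2 = 326.8513 m^2
Volume = 326.8513 * 5.6 = 1830.37 m^3

1830.37 m^3


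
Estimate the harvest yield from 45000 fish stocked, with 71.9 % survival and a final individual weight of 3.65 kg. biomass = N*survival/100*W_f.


Survivors = 45000 * 71.9/100 = 32355 fish
Harvest biomass = survivors * W_f = 32355 * 3.65 = 118095.75 kg

118095.75 kg


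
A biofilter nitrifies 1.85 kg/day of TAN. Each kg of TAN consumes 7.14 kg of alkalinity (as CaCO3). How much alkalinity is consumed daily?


Alkalinity factor: 7.14 kg CaCO3 consumed per kg TAN nitrified
alk = 1.85 kg TAN * 7.14 = 13.209 kg CaCO3/day

13.209 kg CaCO3/day


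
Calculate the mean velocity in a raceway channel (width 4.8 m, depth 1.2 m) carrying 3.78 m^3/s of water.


Cross-sectional area = W * d = 4.8 * 1.2 = 5.76 m^2
Velocity = Q / A = 3.78 / 5.76 = 0.65625 m/s

0.65625 m/s


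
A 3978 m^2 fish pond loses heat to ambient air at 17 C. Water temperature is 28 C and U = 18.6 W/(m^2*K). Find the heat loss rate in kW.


Temperature difference dT = 28 - 17 = 11 K
Heat loss (W) = U * A * dT = 18.6 * 3978 * 11 = 813898.8 W
Convert to kW: 813898.8 / 1000 = 813.8988 kW

813.8988 kW


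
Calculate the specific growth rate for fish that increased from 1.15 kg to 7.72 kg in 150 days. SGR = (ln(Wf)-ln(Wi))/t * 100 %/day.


ln(W_f) = ln(7.72) = 2.0438144
ln(W_i) = ln(1.15) = 0.13976194
ln(W_f) - ln(W_i) = 2.0438144 - 0.13976194 = 1.9040525
SGR = 1.9040525 / 150 * 100 = 1.26937 %/day

1.26937 %/day


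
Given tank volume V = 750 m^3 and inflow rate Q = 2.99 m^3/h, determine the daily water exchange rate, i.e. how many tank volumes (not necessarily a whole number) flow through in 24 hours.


Daily flow volume = 2.99 m^3/h * 24 h = 71.76 m^3/day
Exchanges = daily flow / tank volume = 71.76 / 750 = 0.09568 exchanges/day

0.09568 exchanges/day


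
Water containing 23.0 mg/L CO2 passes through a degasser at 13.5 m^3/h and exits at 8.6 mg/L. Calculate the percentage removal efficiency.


CO2_out / CO2_in = 8.6 / 23.0 = 0.37391304
Fraction remaining = 0.37391304
efficiency = (1 - 0.37391304) * 100 = 62.6087 %

62.6087 %


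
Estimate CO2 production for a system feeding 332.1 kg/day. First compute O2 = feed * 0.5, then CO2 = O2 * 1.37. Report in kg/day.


O2 = 332.1 * 0.5 = 166.05
CO2 = 166.05 * 1.37 = 227.4885

227.4885 kg/day


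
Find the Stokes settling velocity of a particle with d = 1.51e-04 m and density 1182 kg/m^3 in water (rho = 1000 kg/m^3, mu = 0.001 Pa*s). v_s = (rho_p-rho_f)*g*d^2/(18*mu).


Density difference: rho_p - rho_f = 1182 - 1000 = 182 kg/m^3
d^2 = (1.51e-04)^2 = 2.2801e-08 m^2
Numerator = (rho_p - rho_f) * g * d^2 = 182 * 9.81 * 2.2801e-08 = 4.0709361e-05
Denominator = 18 * mu = 18 * 0.001 = 0.018
v_s = 4.0709361e-05 / 0.018 = 0.00226163 m/s
Check: Re = rho_f * v_s * d / mu = 1000 * 0.00226163 * 1.51e-04 / 0.001 = 0.342 < 1, so Stokes' law applies.

0.00226163 m/s


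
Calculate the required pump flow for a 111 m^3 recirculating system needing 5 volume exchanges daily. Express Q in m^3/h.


Daily recirculation volume = 111 m^3 * 5 = 555 m^3/day
Flow rate Q = daily volume / 24 h = 555 / 24 = 23.125 m^3/h

23.125 m^3/h


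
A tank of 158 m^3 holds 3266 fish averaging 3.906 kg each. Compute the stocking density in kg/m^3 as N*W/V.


Total biomass = 3266 fish * 3.906 kg = 12756.996 kg
Density = total biomass / volume = 12756.996 / 158 = 80.7405 kg/m^3

80.7405 kg/m^3


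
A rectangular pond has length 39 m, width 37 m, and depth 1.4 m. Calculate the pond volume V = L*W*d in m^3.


Base area = L * W = 39 * 37 = 1443 m^2
Volume = area * depth = 1443 * 1.4 = 2020.2 m^3

2020.2 m^3


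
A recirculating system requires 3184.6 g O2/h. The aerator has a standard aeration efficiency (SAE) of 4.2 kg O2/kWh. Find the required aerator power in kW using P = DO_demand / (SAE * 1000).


SAE in g O2/kWh = 4.2 * 1000 = 4200 g/kWh
P = DO_demand / SAE_g = 3184.6 / 4200 = 0.758238 kW

0.758238 kW


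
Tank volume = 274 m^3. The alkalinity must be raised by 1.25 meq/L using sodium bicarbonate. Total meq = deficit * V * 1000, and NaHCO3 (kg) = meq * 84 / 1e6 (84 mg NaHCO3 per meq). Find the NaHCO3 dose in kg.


Tank volume in L = 274 m^3 * 1000 = 274000 L
Total meq required = 1.25 meq/L * 274000 L = 342500 meq
NaHCO3 mass = 342500 meq * 84 mg/meq / 1e6 = 28.77 kg

28.77 kg


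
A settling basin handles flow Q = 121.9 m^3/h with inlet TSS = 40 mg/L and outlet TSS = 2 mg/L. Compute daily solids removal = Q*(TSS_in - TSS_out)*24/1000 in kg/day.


Concentration drop: TSS_in - TSS_out = 40 - 2 = 38 mg/L
Hourly solids removed = Q * dTSS = 121.9 m^3/h * 38 mg/L = 4632.2 g/h  (m^3/h * mg/L = g/h)
Daily solids removed = 4632.2 * 24 = 111172.8 g/day
Convert g to kg: 111172.8 / 1000 = 111.1728 kg/day

111.1728 kg/day


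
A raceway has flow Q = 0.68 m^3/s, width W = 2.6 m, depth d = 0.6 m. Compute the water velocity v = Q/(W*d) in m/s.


Cross-sectional area = W * d = 2.6 * 0.6 = 1.56 m^2
Velocity = Q / A = 0.68 / 1.56 = 0.435897 m/s

0.435897 m/s


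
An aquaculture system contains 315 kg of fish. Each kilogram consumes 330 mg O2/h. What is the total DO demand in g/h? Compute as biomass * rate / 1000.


Total O2 consumption (mg/h) = 315 kg * 330 mg/(kg*h) = 103950 mg/h
Convert to g/h: 103950 / 1000 = 103.95 g/h

103.95 g/h


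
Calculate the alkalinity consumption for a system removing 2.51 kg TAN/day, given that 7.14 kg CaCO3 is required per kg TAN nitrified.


Alkalinity factor: 7.14 kg CaCO3 consumed per kg TAN nitrified
alk = 2.51 kg TAN * 7.14 = 17.9214 kg CaCO3/day

17.9214 kg CaCO3/day


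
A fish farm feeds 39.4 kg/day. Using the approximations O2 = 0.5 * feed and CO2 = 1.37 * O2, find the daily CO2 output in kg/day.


O2 = 39.4 * 0.5 = 19.7
CO2 = 19.7 * 1.37 = 26.989

26.989 kg/day


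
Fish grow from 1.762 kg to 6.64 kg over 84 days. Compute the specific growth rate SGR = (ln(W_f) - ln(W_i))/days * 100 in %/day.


ln(W_f) = ln(6.64) = 1.893112
ln(W_i) = ln(1.762) = 0.56644953
ln(W_f) - ln(W_i) = 1.893112 - 0.56644953 = 1.3266625
SGR = 1.3266625 / 84 * 100 = 1.57936 %/day

1.57936 %/day


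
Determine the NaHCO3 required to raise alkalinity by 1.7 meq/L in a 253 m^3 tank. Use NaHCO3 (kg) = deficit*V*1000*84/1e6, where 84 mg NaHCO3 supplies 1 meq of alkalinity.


Tank volume in L = 253 m^3 * 1000 = 253000 L
Total meq required = 1.7 meq/L * 253000 L = 430100 meq
NaHCO3 mass = 430100 meq * 84 mg/meq / 1e6 = 36.1284 kg

36.1284 kg


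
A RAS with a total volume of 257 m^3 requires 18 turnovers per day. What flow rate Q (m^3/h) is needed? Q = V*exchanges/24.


Daily recirculation volume = 257 m^3 * 18 = 4626 m^3/day
Flow rate Q = daily volume / 24 h = 4626 / 24 = 192.75 m^3/h

192.75 m^3/h


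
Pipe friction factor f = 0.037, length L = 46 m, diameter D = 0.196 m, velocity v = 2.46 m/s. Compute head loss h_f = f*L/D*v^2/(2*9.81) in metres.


v^2 = 2.46^2 = 6.0516 m^2/s^2
L/D = 46/0.196 = 234.69388
h_f = f*(L/D)*v^2/(2g) = 0.037 * 234.69388 * 6.0516 / 19.62 = 2.6784 m

2.6784 m


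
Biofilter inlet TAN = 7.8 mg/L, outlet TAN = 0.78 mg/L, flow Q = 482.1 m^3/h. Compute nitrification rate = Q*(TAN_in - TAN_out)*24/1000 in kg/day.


Concentration drop: TAN_in - TAN_out = 7.8 - 0.78 = 7.02 mg/L
Hourly TAN removed = Q * dTAN = 482.1 m^3/h * 7.02 mg/L = 3384.342 g/h  (m^3/h * mg/L = g/h)
Daily TAN removed = 3384.342 * 24 = 81224.208 g/day
Convert to kg/day: 81224.208 / 1000 = 81.224208 kg/day

81.224208 kg/day
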